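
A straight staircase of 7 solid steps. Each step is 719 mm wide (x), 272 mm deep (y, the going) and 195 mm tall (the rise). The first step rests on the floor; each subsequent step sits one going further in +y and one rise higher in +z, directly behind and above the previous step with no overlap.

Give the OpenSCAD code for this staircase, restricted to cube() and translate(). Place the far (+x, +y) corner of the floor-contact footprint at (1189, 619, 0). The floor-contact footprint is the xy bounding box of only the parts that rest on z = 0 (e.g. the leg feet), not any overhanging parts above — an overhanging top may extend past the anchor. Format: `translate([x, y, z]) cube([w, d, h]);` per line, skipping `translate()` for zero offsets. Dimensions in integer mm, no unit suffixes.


translate([470, 347, 0]) cube([719, 272, 195]);
translate([470, 619, 195]) cube([719, 272, 195]);
translate([470, 891, 390]) cube([719, 272, 195]);
translate([470, 1163, 585]) cube([719, 272, 195]);
translate([470, 1435, 780]) cube([719, 272, 195]);
translate([470, 1707, 975]) cube([719, 272, 195]);
translate([470, 1979, 1170]) cube([719, 272, 195]);


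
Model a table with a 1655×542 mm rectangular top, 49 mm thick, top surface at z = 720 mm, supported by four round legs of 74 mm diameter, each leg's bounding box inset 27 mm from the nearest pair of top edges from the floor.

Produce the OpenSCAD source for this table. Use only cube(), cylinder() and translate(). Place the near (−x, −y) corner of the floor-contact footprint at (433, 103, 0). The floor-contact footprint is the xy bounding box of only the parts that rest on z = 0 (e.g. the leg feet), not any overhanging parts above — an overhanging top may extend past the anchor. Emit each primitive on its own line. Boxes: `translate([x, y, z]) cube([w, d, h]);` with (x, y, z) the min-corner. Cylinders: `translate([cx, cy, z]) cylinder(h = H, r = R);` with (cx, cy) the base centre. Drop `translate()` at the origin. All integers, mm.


// leg_h = 720 - 49 = 671
translate([406, 76, 671]) cube([1655, 542, 49]);
translate([470, 140, 0]) cylinder(h = 671, r = 37);
translate([1997, 140, 0]) cylinder(h = 671, r = 37);
translate([470, 554, 0]) cylinder(h = 671, r = 37);
translate([1997, 554, 0]) cylinder(h = 671, r = 37);


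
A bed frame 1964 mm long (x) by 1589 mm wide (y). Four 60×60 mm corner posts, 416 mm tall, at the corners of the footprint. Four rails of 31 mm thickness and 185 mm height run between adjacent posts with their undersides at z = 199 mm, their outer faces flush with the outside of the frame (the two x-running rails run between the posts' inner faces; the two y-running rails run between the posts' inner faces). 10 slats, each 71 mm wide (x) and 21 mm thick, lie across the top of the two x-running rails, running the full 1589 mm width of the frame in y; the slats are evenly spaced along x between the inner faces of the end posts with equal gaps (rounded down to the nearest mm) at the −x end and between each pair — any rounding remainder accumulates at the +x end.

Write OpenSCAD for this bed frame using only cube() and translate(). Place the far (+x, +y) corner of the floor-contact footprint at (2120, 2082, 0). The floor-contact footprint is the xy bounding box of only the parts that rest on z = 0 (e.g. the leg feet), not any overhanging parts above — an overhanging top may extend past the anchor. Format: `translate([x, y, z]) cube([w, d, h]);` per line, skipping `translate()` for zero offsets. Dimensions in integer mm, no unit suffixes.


// slat z = rail_z + rail_h = 199 + 185 = 384
// slat gap = ⌊(1844 − 10·71) / 11⌋ = 103
translate([156, 493, 0]) cube([60, 60, 416]);
translate([156, 2022, 0]) cube([60, 60, 416]);
translate([2060, 493, 0]) cube([60, 60, 416]);
translate([2060, 2022, 0]) cube([60, 60, 416]);
translate([216, 493, 199]) cube([1844, 31, 185]);
translate([216, 2051, 199]) cube([1844, 31, 185]);
translate([156, 553, 199]) cube([31, 1469, 185]);
translate([2089, 553, 199]) cube([31, 1469, 185]);
translate([319, 493, 384]) cube([71, 1589, 21]);
translate([493, 493, 384]) cube([71, 1589, 21]);
translate([667, 493, 384]) cube([71, 1589, 21]);
translate([841, 493, 384]) cube([71, 1589, 21]);
translate([1015, 493, 384]) cube([71, 1589, 21]);
translate([1189, 493, 384]) cube([71, 1589, 21]);
translate([1363, 493, 384]) cube([71, 1589, 21]);
translate([1537, 493, 384]) cube([71, 1589, 21]);
translate([1711, 493, 384]) cube([71, 1589, 21]);
translate([1885, 493, 384]) cube([71, 1589, 21]);


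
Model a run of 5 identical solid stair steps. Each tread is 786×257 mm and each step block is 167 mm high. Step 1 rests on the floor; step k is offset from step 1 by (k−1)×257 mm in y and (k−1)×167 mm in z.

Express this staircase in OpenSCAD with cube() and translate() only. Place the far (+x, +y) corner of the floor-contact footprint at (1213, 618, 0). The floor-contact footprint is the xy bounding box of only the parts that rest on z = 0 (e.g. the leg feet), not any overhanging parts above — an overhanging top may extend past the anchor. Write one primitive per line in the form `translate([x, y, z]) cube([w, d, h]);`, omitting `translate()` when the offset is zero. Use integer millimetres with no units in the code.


translate([427, 361, 0]) cube([786, 257, 167]);
translate([427, 618, 167]) cube([786, 257, 167]);
translate([427, 875, 334]) cube([786, 257, 167]);
translate([427, 1132, 501]) cube([786, 257, 167]);
translate([427, 1389, 668]) cube([786, 257, 167]);


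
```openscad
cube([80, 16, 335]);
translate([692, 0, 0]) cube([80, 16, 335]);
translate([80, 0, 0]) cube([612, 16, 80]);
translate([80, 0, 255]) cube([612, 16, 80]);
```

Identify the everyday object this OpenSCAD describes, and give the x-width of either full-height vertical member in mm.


A picture frame. The border width is 80 mm.

Four thin pieces enclosing a rectangular opening — a picture frame. The two full-height stiles are 335 mm tall; the top rail sits at z = 255 and is 80 mm tall, so the border above the opening is 335 − 255 = 80 mm, matching the stile x-width.


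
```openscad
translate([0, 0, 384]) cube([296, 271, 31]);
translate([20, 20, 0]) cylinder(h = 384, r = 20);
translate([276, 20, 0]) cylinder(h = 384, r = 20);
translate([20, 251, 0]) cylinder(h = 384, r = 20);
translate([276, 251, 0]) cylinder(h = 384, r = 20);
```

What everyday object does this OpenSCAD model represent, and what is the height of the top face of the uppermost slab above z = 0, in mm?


A stool. The seat height is 415 mm.

A 296×271×31 slab at z = 384 on four corner cylinders — a stool. The seat top is 384 + 31 = 415 mm.


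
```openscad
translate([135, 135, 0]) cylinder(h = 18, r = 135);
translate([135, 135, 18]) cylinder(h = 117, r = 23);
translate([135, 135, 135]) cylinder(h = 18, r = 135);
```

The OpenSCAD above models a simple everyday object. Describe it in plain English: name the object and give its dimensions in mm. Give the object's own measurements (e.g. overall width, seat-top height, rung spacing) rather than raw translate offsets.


A spool: two coaxial disc flanges of radius 135 mm and thickness 18 mm, joined by a core cylinder of radius 23 mm and height 117 mm. The lower flange rests on z = 0 and the three cylinders share a vertical axis.


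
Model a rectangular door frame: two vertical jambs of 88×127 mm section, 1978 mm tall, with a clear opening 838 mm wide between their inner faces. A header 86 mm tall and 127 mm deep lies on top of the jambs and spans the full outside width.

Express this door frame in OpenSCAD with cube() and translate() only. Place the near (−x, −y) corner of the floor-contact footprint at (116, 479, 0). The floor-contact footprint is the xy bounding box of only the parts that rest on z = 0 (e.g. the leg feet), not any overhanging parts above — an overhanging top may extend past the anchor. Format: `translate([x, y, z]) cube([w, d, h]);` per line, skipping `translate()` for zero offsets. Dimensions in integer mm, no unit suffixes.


translate([116, 479, 0]) cube([88, 127, 1978]);
translate([1042, 479, 0]) cube([88, 127, 1978]);
translate([116, 479, 1978]) cube([1014, 127, 86]);


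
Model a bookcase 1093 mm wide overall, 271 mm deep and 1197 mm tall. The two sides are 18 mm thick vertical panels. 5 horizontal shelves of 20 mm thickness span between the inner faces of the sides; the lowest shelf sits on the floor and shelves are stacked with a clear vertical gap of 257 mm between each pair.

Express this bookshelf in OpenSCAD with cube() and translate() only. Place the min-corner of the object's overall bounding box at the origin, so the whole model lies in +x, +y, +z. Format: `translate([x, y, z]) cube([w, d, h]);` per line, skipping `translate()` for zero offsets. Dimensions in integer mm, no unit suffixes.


cube([18, 271, 1197]);
translate([1075, 0, 0]) cube([18, 271, 1197]);
translate([18, 0, 0]) cube([1057, 271, 20]);
translate([18, 0, 277]) cube([1057, 271, 20]);
translate([18, 0, 554]) cube([1057, 271, 20]);
translate([18, 0, 831]) cube([1057, 271, 20]);
translate([18, 0, 1108]) cube([1057, 271, 20]);


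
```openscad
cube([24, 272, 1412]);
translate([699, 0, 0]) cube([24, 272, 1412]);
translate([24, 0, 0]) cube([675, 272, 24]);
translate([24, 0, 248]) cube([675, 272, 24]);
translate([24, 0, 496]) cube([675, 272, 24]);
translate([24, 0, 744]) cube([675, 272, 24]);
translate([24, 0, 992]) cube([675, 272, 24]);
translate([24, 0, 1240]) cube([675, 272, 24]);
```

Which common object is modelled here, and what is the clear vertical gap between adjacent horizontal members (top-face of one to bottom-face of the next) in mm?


A bookshelf. The clear shelf gap is 224 mm.

Two tall side panels with 6 horizontal boards between them — a bookshelf. The first two shelf undersides are at z = 0 and z = 248; with shelf thickness 24, the clear gap is 248 − 0 − 24 = 224 mm.


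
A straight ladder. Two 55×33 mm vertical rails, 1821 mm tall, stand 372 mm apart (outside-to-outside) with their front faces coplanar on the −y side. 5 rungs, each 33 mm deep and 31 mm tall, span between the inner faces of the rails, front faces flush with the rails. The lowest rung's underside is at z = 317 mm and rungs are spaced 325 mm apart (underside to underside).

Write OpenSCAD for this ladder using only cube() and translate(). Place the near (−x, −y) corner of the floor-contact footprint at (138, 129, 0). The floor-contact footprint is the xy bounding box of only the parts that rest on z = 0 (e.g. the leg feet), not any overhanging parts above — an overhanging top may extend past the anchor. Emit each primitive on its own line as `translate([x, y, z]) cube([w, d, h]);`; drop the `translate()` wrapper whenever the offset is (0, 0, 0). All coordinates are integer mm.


// rung span = 372 - 2*55 = 262
// rung[k] z = 317 + k*325
translate([138, 129, 0]) cube([55, 33, 1821]);
translate([455, 129, 0]) cube([55, 33, 1821]);
translate([193, 129, 317]) cube([262, 33, 31]);
translate([193, 129, 642]) cube([262, 33, 31]);
translate([193, 129, 967]) cube([262, 33, 31]);
translate([193, 129, 1292]) cube([262, 33, 31]);
translate([193, 129, 1617]) cube([262, 33, 31]);


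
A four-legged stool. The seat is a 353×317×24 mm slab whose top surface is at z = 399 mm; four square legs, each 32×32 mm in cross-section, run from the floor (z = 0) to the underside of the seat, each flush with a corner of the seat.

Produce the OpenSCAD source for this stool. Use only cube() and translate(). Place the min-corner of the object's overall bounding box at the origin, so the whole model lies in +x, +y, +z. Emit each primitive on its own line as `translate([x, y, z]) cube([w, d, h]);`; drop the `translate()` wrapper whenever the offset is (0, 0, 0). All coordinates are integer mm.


translate([0, 0, 375]) cube([353, 317, 24]);
cube([32, 32, 375]);
translate([321, 0, 0]) cube([32, 32, 375]);
translate([0, 285, 0]) cube([32, 32, 375]);
translate([321, 285, 0]) cube([32, 32, 375]);


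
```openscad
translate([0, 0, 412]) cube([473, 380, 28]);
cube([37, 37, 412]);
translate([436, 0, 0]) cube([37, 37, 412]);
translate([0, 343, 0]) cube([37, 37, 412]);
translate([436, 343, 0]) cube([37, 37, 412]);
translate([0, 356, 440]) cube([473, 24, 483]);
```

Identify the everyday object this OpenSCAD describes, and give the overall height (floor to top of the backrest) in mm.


A chair. The overall height is 923 mm.

A slab on four corner posts with a tall panel at the back — a chair. The seat slab sits at z = 412 with thickness 28, and the 483 mm backrest starts at the seat top, so the overall height is 412 + 28 + 483 = 923 mm.


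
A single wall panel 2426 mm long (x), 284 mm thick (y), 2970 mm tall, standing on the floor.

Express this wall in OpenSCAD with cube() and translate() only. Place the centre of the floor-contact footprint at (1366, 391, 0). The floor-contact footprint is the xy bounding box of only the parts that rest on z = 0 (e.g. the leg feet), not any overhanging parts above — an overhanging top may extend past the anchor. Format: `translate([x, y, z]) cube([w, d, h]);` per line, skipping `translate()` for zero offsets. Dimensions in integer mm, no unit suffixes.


translate([153, 249, 0]) cube([2426, 284, 2970]);


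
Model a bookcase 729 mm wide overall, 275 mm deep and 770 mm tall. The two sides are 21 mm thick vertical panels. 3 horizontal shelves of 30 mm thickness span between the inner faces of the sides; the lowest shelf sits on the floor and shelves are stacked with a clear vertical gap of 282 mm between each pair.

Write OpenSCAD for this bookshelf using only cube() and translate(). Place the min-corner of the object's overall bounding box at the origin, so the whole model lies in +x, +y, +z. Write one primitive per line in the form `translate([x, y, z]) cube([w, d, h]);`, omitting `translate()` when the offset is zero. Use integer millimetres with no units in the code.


cube([21, 275, 770]);
translate([708, 0, 0]) cube([21, 275, 770]);
translate([21, 0, 0]) cube([687, 275, 30]);
translate([21, 0, 312]) cube([687, 275, 30]);
translate([21, 0, 624]) cube([687, 275, 30]);


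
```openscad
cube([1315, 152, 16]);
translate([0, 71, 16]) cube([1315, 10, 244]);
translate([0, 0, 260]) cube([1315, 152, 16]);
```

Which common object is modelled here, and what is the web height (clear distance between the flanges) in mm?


An I-beam. The web height is 244 mm.

Two wide flanges with a thin centred web — an I-beam. Overall 276 mm minus two 16 mm flanges gives a web of 276 − 2·16 = 244 mm.


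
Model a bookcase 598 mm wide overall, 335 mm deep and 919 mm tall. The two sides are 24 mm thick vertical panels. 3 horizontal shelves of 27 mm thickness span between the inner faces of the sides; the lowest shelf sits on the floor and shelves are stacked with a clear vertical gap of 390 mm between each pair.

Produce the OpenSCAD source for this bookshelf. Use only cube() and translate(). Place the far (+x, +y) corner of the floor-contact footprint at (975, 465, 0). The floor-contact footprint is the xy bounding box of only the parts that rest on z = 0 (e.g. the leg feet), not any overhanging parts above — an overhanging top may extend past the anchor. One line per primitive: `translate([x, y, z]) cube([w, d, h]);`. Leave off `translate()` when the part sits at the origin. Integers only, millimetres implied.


translate([377, 130, 0]) cube([24, 335, 919]);
translate([951, 130, 0]) cube([24, 335, 919]);
translate([401, 130, 0]) cube([550, 335, 27]);
translate([401, 130, 417]) cube([550, 335, 27]);
translate([401, 130, 834]) cube([550, 335, 27]);


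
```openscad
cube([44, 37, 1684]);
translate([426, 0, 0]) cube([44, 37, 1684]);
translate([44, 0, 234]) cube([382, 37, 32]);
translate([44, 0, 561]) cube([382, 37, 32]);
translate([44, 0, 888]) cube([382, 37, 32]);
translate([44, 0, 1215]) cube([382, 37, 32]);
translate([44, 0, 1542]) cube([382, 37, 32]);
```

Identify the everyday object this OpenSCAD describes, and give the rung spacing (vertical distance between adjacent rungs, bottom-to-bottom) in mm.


A ladder. The rung spacing is 327 mm.

Two tall 44×37 posts with 5 short bars between them — a ladder. Adjacent rungs sit at z = 234 and z = 561, so the spacing is 561 − 234 = 327 mm.


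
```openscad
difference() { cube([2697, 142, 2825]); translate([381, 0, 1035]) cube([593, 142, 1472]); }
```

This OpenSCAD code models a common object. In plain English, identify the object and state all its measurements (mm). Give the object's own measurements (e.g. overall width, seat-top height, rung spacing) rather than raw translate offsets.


A wall 2697 mm long (x), 142 mm thick (y), 2825 mm tall, with a rectangular window opening cut through it. The opening is 593 mm wide and 1472 mm tall; its sill is at z = 1035 mm and its near (−x) edge is 381 mm from the wall's −x end. The opening passes through the full wall thickness.


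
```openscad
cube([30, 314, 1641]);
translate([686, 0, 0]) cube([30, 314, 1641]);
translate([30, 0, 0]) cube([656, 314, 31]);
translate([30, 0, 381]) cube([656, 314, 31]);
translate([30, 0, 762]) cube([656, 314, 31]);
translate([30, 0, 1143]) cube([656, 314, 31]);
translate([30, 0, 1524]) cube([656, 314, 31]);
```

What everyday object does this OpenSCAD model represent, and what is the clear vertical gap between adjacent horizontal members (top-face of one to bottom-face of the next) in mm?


A bookshelf. The clear shelf gap is 350 mm.

Two tall side panels with 5 horizontal boards between them — a bookshelf. The first two shelf undersides are at z = 0 and z = 381; with shelf thickness 31, the clear gap is 381 − 0 − 31 = 350 mm.


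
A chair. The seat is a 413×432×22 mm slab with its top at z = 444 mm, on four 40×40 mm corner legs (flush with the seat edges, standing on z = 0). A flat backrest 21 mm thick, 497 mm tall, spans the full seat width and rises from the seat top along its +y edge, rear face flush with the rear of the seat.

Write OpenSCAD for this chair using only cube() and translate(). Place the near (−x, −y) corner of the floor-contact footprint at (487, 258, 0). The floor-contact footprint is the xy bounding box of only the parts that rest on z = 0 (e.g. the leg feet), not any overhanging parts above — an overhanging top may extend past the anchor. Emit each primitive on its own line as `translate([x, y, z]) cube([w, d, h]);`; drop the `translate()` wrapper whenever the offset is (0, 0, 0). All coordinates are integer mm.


translate([487, 258, 422]) cube([413, 432, 22]);
translate([487, 258, 0]) cube([40, 40, 422]);
translate([860, 258, 0]) cube([40, 40, 422]);
translate([487, 650, 0]) cube([40, 40, 422]);
translate([860, 650, 0]) cube([40, 40, 422]);
translate([487, 669, 444]) cube([413, 21, 497]);


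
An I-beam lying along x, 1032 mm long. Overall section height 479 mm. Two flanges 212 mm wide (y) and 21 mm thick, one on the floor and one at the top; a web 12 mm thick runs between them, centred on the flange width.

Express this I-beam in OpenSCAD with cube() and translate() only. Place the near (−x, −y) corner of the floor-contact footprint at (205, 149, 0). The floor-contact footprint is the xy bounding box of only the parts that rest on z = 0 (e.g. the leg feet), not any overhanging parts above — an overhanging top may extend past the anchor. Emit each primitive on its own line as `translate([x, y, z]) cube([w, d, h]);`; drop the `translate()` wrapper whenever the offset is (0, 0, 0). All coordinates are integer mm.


translate([205, 149, 0]) cube([1032, 212, 21]);
translate([205, 249, 21]) cube([1032, 12, 437]);
translate([205, 149, 458]) cube([1032, 212, 21]);


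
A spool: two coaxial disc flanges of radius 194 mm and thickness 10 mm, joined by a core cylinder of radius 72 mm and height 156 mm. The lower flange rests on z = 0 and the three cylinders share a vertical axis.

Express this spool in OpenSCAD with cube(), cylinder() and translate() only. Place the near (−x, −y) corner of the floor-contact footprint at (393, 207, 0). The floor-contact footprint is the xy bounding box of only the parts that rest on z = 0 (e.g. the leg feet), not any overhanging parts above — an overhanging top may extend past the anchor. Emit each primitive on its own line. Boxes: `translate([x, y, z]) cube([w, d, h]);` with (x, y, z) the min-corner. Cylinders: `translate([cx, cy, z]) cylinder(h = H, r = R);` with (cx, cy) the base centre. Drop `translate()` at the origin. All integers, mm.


translate([587, 401, 0]) cylinder(h = 10, r = 194);
translate([587, 401, 10]) cylinder(h = 156, r = 72);
translate([587, 401, 166]) cylinder(h = 10, r = 194);


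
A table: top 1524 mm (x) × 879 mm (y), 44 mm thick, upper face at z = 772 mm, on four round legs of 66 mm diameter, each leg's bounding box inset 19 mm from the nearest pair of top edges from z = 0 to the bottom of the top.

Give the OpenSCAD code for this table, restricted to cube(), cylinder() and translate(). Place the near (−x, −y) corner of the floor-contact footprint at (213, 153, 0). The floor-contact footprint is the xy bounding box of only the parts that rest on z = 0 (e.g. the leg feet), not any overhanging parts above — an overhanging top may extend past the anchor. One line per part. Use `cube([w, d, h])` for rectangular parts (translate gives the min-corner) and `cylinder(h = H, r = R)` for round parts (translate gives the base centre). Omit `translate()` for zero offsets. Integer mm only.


// leg_h = 772 - 44 = 728
translate([194, 134, 728]) cube([1524, 879, 44]);
translate([246, 186, 0]) cylinder(h = 728, r = 33);
translate([1666, 186, 0]) cylinder(h = 728, r = 33);
translate([246, 961, 0]) cylinder(h = 728, r = 33);
translate([1666, 961, 0]) cylinder(h = 728, r = 33);


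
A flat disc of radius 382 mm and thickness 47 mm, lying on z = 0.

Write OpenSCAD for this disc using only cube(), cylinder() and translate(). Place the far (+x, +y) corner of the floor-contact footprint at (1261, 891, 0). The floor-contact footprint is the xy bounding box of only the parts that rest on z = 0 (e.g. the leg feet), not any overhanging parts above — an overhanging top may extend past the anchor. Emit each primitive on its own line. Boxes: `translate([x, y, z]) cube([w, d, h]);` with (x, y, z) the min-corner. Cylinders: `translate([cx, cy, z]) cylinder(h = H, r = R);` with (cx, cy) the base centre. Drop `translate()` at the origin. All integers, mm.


translate([879, 509, 0]) cylinder(h = 47, r = 382);


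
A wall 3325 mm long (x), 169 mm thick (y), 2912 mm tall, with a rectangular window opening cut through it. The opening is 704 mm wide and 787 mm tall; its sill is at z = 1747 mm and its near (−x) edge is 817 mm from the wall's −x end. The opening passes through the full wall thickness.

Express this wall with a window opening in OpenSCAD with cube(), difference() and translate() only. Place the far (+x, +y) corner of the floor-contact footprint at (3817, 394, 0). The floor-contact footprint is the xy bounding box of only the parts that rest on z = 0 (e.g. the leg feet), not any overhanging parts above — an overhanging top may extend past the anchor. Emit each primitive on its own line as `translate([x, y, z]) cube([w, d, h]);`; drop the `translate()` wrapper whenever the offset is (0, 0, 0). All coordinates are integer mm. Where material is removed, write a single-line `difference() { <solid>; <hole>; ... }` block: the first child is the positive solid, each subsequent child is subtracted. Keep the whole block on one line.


difference() { translate([492, 225, 0]) cube([3325, 169, 2912]); translate([1309, 225, 1747]) cube([704, 169, 787]); }


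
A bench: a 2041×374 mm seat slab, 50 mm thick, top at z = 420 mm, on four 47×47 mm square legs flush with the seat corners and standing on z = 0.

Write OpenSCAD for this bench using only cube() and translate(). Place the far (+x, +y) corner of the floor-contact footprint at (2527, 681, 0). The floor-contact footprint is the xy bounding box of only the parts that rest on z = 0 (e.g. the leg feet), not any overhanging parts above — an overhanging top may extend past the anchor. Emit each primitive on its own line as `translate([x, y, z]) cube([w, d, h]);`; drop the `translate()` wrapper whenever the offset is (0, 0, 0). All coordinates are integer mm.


translate([486, 307, 370]) cube([2041, 374, 50]);
translate([486, 307, 0]) cube([47, 47, 370]);
translate([486, 634, 0]) cube([47, 47, 370]);
translate([2480, 307, 0]) cube([47, 47, 370]);
translate([2480, 634, 0]) cube([47, 47, 370]);


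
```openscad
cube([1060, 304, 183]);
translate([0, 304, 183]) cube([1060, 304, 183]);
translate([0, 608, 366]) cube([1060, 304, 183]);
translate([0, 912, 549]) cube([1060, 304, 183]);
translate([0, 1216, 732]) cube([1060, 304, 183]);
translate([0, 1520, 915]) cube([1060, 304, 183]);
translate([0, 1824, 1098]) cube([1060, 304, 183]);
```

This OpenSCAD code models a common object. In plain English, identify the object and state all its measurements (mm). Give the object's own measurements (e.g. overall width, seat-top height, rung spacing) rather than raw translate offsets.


A straight staircase of 7 solid steps. Each step is 1060 mm wide (x), 304 mm deep (y, the going) and 183 mm tall (the rise). The first step rests on the floor; each subsequent step sits one going further in +y and one rise higher in +z, directly behind and above the previous step with no overlap.


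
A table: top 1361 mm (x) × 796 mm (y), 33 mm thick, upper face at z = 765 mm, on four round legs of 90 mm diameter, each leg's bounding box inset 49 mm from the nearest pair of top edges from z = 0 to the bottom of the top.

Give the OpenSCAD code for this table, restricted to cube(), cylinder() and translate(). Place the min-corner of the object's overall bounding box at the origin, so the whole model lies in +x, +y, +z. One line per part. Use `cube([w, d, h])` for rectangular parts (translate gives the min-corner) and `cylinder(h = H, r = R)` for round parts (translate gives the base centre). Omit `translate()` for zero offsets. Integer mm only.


translate([0, 0, 732]) cube([1361, 796, 33]);
translate([94, 94, 0]) cylinder(h = 732, r = 45);
translate([1267, 94, 0]) cylinder(h = 732, r = 45);
translate([94, 702, 0]) cylinder(h = 732, r = 45);
translate([1267, 702, 0]) cylinder(h = 732, r = 45);


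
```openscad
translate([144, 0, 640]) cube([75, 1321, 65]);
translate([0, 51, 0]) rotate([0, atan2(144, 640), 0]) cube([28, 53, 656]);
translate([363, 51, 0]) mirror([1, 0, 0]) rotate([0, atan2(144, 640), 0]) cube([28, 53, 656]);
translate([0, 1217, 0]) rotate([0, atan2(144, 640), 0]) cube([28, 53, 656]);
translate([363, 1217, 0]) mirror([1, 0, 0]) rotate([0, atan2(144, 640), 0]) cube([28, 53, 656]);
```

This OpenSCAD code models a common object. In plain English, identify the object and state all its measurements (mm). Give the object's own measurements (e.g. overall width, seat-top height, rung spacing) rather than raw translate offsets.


A sawhorse. A 75×1321×65 mm beam (x, y, z) sits on two A-frame leg pairs. Each pair is two raked legs of 28×53 mm section (53 mm along y) splaying symmetrically in x. Each leg rises 640 mm vertically over 144 mm of horizontal reach and is 656 mm long along its own axis. Every leg's outer bottom edge rests on the floor and its outer top edge meets a bottom edge of the beam — the left legs (tilting toward +x) meet the beam's −x bottom edge, the right legs (their mirror images, tilting toward −x) meet its +x bottom edge — so the leg tops tuck under the beam, the beam's underside is 640 mm above the floor, and the feet are 363 mm apart outside-to-outside with the beam centred between them. The two leg pairs are set in 51 mm from either end of the beam.


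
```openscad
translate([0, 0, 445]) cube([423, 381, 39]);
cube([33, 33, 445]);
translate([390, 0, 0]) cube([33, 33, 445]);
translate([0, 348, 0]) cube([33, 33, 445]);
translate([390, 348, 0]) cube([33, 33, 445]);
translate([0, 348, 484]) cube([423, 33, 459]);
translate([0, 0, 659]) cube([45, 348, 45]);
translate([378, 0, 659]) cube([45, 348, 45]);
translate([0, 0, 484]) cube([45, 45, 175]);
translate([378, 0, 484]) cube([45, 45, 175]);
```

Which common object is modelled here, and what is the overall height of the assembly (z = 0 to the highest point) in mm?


A chair. The overall height is 943 mm.

A slab on four corner posts with a tall panel at the back — a chair. The seat slab sits at z = 445 with thickness 39, and the 459 mm backrest starts at the seat top, so the overall height is 445 + 39 + 459 = 943 mm.


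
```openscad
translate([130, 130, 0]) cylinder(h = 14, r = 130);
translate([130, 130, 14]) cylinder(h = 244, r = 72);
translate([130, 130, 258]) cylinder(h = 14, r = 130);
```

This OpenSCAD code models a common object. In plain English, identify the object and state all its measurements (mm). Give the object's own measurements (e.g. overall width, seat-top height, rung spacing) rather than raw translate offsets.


A spool: two coaxial disc flanges of radius 130 mm and thickness 14 mm, joined by a core cylinder of radius 72 mm and height 244 mm. The lower flange rests on z = 0 and the three cylinders share a vertical axis.


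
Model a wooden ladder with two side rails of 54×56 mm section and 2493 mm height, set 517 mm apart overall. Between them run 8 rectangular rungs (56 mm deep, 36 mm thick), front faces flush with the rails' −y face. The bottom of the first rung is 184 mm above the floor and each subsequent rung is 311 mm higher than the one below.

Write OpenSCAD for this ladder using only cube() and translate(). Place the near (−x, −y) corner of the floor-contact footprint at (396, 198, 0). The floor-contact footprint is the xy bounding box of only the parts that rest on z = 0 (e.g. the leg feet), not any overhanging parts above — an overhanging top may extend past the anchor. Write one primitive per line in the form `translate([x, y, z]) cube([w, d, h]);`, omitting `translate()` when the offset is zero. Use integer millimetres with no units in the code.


translate([396, 198, 0]) cube([54, 56, 2493]);
translate([859, 198, 0]) cube([54, 56, 2493]);
translate([450, 198, 184]) cube([409, 56, 36]);
translate([450, 198, 495]) cube([409, 56, 36]);
translate([450, 198, 806]) cube([409, 56, 36]);
translate([450, 198, 1117]) cube([409, 56, 36]);
translate([450, 198, 1428]) cube([409, 56, 36]);
translate([450, 198, 1739]) cube([409, 56, 36]);
translate([450, 198, 2050]) cube([409, 56, 36]);
translate([450, 198, 2361]) cube([409, 56, 36]);


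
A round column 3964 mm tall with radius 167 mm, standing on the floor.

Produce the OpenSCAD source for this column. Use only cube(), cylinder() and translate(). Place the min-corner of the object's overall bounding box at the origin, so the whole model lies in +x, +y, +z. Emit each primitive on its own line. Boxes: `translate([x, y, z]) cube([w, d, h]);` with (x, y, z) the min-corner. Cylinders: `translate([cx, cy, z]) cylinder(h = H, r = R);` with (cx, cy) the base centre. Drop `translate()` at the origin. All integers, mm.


translate([167, 167, 0]) cylinder(h = 3964, r = 167);


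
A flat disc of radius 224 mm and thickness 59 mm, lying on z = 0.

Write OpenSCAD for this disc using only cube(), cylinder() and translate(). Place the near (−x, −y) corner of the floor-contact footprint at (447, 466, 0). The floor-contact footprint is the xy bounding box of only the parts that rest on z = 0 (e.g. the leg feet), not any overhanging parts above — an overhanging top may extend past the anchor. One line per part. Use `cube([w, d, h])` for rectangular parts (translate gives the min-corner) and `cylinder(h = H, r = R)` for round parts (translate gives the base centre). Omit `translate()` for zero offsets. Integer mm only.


translate([671, 690, 0]) cylinder(h = 59, r = 224);


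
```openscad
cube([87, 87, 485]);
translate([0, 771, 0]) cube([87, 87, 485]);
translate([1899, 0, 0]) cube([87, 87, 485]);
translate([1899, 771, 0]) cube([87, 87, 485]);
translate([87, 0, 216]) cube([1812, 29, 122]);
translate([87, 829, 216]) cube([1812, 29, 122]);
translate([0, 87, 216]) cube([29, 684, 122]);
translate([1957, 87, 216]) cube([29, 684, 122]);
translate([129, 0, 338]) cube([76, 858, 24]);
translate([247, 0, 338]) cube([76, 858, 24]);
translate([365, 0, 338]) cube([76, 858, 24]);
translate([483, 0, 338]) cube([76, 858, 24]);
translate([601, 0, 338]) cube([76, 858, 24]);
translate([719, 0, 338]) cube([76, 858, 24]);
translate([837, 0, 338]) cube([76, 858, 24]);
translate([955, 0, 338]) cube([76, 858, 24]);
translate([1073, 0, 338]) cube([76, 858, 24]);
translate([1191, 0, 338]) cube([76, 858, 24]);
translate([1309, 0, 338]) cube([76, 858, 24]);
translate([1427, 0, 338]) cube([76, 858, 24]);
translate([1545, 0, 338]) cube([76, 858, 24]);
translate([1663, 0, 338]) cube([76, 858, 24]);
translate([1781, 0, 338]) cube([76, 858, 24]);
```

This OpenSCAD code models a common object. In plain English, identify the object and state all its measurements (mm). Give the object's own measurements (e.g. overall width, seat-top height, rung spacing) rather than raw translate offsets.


A bed frame 1986 mm long (x) by 858 mm wide (y). Four 87×87 mm corner posts, 485 mm tall, at the corners of the footprint. Four rails of 29 mm thickness and 122 mm height run between adjacent posts with their undersides at z = 216 mm, their outer faces flush with the outside of the frame (the two x-running rails run between the posts' inner faces; the two y-running rails run between the posts' inner faces). 15 slats, each 76 mm wide (x) and 24 mm thick, lie across the top of the two x-running rails, running the full 858 mm width of the frame in y; along x they sit between the end posts with a 42 mm gap after the −x posts and between neighbouring slats and before the +x posts.


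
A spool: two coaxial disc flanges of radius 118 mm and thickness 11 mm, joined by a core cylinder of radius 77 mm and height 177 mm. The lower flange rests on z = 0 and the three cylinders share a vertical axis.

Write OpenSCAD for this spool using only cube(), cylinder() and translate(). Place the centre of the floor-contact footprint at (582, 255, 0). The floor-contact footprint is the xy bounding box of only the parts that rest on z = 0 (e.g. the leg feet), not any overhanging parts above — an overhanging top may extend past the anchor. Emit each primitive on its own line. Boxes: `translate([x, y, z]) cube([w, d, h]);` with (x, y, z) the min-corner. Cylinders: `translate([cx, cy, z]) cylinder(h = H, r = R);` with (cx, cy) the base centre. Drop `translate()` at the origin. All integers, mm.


translate([582, 255, 0]) cylinder(h = 11, r = 118);
translate([582, 255, 11]) cylinder(h = 177, r = 77);
translate([582, 255, 188]) cylinder(h = 11, r = 118);


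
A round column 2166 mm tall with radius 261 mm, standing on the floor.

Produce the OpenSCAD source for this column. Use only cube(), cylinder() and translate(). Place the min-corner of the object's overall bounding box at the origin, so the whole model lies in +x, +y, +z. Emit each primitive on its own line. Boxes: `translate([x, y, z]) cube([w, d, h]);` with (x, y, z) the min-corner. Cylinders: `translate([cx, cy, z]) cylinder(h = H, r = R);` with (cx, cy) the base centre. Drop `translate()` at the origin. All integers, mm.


translate([261, 261, 0]) cylinder(h = 2166, r = 261);


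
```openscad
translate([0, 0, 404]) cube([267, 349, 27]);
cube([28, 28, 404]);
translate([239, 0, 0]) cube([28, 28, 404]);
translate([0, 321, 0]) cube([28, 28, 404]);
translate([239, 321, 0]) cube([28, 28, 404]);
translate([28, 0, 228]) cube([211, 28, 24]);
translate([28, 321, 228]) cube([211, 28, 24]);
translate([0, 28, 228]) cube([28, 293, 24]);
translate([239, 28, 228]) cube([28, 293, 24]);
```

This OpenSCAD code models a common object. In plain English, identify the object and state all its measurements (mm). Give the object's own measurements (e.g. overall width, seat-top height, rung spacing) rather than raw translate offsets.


A simple wooden stool: a rectangular seat 267 mm (x) by 349 mm (y), 27 mm thick, top face at z = 431 mm, on four square legs, each 28×28 mm in cross-section. The legs rest on z = 0, each flush with a corner of the seat. Four stretchers, 28 mm wide and 24 mm tall, connect adjacent legs with their undersides at z = 228 mm, each running between the inner faces of the legs it joins and aligned with the legs' outer faces on the other axis.


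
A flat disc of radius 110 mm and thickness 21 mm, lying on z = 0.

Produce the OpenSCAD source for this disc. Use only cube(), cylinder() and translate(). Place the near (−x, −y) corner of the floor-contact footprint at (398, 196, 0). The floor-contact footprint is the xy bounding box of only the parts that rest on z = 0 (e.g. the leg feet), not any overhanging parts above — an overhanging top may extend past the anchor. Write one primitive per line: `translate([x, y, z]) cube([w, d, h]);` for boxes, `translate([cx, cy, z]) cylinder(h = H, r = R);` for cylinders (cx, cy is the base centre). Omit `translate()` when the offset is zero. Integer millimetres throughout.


translate([508, 306, 0]) cylinder(h = 21, r = 110);


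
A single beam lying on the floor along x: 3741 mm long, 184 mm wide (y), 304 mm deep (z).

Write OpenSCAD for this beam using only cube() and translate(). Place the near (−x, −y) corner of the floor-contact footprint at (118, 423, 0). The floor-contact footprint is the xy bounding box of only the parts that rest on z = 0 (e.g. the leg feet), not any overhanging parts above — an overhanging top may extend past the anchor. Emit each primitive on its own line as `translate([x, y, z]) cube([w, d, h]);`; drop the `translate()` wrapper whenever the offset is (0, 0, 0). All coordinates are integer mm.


translate([118, 423, 0]) cube([3741, 184, 304]);


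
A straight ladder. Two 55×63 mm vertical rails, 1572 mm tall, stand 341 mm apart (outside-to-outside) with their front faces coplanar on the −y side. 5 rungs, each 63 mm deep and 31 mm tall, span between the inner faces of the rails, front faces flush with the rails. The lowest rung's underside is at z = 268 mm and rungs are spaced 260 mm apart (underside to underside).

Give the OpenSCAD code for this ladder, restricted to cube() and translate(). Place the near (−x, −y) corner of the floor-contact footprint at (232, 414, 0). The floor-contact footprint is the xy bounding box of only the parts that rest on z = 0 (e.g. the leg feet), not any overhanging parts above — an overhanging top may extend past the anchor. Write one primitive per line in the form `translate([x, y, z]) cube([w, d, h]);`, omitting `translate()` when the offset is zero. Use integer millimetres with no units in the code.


translate([232, 414, 0]) cube([55, 63, 1572]);
translate([518, 414, 0]) cube([55, 63, 1572]);
translate([287, 414, 268]) cube([231, 63, 31]);
translate([287, 414, 528]) cube([231, 63, 31]);
translate([287, 414, 788]) cube([231, 63, 31]);
translate([287, 414, 1048]) cube([231, 63, 31]);
translate([287, 414, 1308]) cube([231, 63, 31]);


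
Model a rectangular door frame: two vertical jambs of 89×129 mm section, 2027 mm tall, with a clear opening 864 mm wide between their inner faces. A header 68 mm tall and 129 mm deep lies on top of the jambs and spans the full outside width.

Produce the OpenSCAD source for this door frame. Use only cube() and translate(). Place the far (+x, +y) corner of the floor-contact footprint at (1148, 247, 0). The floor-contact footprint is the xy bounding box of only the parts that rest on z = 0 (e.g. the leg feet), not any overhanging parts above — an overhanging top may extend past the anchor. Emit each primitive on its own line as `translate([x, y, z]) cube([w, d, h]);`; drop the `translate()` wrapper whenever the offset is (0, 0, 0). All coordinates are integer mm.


translate([106, 118, 0]) cube([89, 129, 2027]);
translate([1059, 118, 0]) cube([89, 129, 2027]);
translate([106, 118, 2027]) cube([1042, 129, 68]);


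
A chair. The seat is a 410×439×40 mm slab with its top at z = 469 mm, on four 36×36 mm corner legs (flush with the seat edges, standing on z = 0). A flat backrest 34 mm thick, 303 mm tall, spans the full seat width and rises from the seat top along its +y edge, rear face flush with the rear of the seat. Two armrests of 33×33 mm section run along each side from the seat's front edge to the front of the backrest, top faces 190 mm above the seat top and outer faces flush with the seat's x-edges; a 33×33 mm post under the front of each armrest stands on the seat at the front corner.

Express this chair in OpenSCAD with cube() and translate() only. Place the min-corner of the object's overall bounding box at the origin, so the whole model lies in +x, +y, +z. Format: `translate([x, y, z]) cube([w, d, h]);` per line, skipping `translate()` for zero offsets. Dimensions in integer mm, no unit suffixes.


// leg_h = 469 - 40 = 429
// arm post h = 190 - 33 = 157
translate([0, 0, 429]) cube([410, 439, 40]);
cube([36, 36, 429]);
translate([374, 0, 0]) cube([36, 36, 429]);
translate([0, 403, 0]) cube([36, 36, 429]);
translate([374, 403, 0]) cube([36, 36, 429]);
translate([0, 405, 469]) cube([410, 34, 303]);
translate([0, 0, 626]) cube([33, 405, 33]);
translate([377, 0, 626]) cube([33, 405, 33]);
translate([0, 0, 469]) cube([33, 33, 157]);
translate([377, 0, 469]) cube([33, 33, 157]);
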